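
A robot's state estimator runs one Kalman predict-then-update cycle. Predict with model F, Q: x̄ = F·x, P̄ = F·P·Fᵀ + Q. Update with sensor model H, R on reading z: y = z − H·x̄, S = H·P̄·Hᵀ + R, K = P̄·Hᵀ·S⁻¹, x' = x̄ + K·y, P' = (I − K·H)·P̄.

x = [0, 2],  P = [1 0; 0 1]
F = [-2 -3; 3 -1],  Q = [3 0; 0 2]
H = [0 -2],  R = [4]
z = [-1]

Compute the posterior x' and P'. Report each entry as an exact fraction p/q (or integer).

x̄ = F·x = [-6, -2]
P̄ = F·P·Fᵀ + Q = [16 -3; -3 12]
y = z − H·x̄ = [-5]
S = H·P̄·Hᵀ + R = [52]
K = P̄·Hᵀ·S⁻¹ = [3/26; -6/13]
x' = x̄ + K·y = [-171/26, 4/13]
P' = (I − K·H)·P̄ = [199/13 -3/13; -3/13 12/13]

x' = [-171/26, 4/13]
P' = [199/13 -3/13; -3/13 12/13]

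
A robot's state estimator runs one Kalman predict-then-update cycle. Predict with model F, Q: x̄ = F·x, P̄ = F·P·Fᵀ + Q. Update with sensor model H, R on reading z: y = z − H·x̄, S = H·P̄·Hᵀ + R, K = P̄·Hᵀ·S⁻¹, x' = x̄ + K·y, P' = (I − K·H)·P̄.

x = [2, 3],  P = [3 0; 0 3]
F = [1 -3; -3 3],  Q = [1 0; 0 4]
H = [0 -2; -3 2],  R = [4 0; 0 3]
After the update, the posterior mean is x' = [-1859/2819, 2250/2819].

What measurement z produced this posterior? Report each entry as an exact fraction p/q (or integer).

x̄ = F·x = [-7, 3]
P̄ = F·P·Fᵀ + Q = [31 -36; -36 58]
S = H·P̄·Hᵀ + R = [236 -448; -448 946]
K = P̄·Hᵀ·S⁻¹ = [-726/2819 -1671/5638; -1173/2819 112/2819]
x' − x̄ = [17874/2819, -6207/2819] = K·y
y = (KᵀK)⁻¹·Kᵀ·(x' − x̄) = [3, -24]
z = y + H·x̄ = [3, -24] + [-6, 27] = [-3, 3]

z = [-3, 3]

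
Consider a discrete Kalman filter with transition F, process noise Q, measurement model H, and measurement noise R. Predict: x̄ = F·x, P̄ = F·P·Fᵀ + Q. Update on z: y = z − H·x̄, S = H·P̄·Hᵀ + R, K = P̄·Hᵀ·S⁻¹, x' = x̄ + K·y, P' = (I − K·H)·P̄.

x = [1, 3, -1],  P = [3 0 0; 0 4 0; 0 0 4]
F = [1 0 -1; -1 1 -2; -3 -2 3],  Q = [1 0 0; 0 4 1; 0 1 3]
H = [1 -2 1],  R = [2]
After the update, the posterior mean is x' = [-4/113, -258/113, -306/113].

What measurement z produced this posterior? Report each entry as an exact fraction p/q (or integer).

z = [2]

x̄ = F·x = [2, 4, -12]
P̄ = F·P·Fᵀ + Q = [8 5 -21; 5 27 -22; -21 -22 82]
S = H·P̄·Hᵀ + R = [226]
K = P̄·Hᵀ·S⁻¹ = [-23/226; -71/226; 105/226]
x' − x̄ = [-230/113, -710/113, 1050/113] = K·y
y = (KᵀK)⁻¹·Kᵀ·(x' − x̄) = [20]
z = y + H·x̄ = [20] + [-18] = [2]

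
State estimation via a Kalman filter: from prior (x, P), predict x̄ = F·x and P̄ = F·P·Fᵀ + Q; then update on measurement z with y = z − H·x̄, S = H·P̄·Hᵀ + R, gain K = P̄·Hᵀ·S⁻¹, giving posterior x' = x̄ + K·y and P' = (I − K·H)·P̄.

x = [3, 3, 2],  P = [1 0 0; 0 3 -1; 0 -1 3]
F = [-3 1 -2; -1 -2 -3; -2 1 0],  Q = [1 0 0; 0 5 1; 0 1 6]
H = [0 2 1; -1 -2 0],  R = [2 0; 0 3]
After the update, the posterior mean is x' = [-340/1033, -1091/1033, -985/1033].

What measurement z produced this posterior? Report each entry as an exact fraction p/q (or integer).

z = [-3, 2]

x̄ = F·x = [-10, -15, -3]
P̄ = F·P·Fᵀ + Q = [29 14 11; 14 33 0; 11 0 13]
S = H·P̄·Hᵀ + R = [147 -171; -171 220]
K = P̄·Hᵀ·S⁻¹ = [-389/1033 -570/1033; 280/1033 -158/1033; 979/3099 202/1033]
x' − x̄ = [9990/1033, 14404/1033, 2114/1033] = K·y
y = (KᵀK)⁻¹·Kᵀ·(x' − x̄) = [30, -38]
z = y + H·x̄ = [30, -38] + [-33, 40] = [-3, 2]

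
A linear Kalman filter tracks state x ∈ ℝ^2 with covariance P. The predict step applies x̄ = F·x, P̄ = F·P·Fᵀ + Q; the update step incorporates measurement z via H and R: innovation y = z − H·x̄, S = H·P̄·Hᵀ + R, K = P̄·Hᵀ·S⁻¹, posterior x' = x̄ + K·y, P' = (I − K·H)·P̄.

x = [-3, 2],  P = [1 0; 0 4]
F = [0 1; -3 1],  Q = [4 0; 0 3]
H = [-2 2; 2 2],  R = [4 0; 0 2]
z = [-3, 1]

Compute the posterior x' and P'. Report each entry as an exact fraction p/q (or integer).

x' = [800/977, -183/977]
P' = [344/977 -108/977; -108/977 352/977]

x̄ = F·x = [2, 11]
P̄ = F·P·Fᵀ + Q = [8 4; 4 16]
y = z − H·x̄ = [-21, -25]
S = H·P̄·Hᵀ + R = [68 32; 32 130]
K = P̄·Hᵀ·S⁻¹ = [-226/977 236/977; 230/977 244/977]
x' = x̄ + K·y = [800/977, -183/977]
P' = (I − K·H)·P̄ = [344/977 -108/977; -108/977 352/977]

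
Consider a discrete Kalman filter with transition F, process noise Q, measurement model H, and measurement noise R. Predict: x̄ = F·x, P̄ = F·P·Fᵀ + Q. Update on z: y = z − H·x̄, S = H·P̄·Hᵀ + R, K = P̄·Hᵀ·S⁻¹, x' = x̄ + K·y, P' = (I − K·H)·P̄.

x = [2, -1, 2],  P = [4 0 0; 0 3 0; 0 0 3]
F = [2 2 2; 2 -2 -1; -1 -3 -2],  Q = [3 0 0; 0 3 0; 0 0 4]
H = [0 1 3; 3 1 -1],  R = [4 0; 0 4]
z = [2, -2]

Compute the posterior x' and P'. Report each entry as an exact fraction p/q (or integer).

x' = [-81928/186463, 40938/186463, 119768/186463]
P' = [218888/186463 -370288/186463 115028/186463; -370288/186463 1016126/186463 -260218/186463; 115028/186463 -260218/186463 142282/186463]

x̄ = F·x = [6, 4, -3]
P̄ = F·P·Fᵀ + Q = [43 -2 -38; -2 34 16; -38 16 47]
y = z − H·x̄ = [7, -27]
S = H·P̄·Hᵀ + R = [557 -423; -423 656]
K = P̄·Hᵀ·S⁻¹ = [-6301/186463 42837/186463; 58868/186463 41370/186463; 41657/186463 -14354/186463]
x' = x̄ + K·y = [-81928/186463, 40938/186463, 119768/186463]
P' = (I − K·H)·P̄ = [218888/186463 -370288/186463 115028/186463; -370288/186463 1016126/186463 -260218/186463; 115028/186463 -260218/186463 142282/186463]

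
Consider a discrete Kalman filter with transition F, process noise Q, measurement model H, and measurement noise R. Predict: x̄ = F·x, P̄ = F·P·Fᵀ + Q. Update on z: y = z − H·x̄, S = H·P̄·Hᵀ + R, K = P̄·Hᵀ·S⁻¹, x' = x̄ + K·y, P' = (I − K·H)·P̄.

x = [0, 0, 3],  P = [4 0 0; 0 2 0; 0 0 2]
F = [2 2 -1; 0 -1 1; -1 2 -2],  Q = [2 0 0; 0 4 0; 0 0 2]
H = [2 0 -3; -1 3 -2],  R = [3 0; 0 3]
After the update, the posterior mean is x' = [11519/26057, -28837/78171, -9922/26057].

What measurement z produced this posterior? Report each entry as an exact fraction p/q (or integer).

x̄ = F·x = [-3, 3, -6]
P̄ = F·P·Fᵀ + Q = [28 -6 4; -6 8 -8; 4 -8 22]
S = H·P̄·Hᵀ + R = [265 108; 108 339]
K = P̄·Hᵀ·S⁻¹ = [6916/26057 -6354/26057; -300/26057 10894/78171; -3962/26057 -4272/26057]
x' − x̄ = [89690/26057, -263350/78171, 146420/26057] = K·y
y = (KᵀK)⁻¹·Kᵀ·(x' − x̄) = [-10, -25]
z = y + H·x̄ = [-10, -25] + [12, 24] = [2, -1]

z = [2, -1]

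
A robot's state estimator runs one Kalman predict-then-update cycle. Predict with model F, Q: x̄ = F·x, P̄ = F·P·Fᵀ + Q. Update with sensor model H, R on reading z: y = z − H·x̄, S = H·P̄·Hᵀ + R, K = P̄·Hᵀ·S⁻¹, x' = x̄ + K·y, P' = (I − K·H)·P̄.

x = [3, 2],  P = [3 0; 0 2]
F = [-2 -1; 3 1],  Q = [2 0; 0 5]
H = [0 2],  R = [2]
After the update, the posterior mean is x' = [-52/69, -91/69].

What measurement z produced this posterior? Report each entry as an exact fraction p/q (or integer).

z = [-3]

x̄ = F·x = [-8, 11]
P̄ = F·P·Fᵀ + Q = [16 -20; -20 34]
S = H·P̄·Hᵀ + R = [138]
K = P̄·Hᵀ·S⁻¹ = [-20/69; 34/69]
x' − x̄ = [500/69, -850/69] = K·y
y = (KᵀK)⁻¹·Kᵀ·(x' − x̄) = [-25]
z = y + H·x̄ = [-25] + [22] = [-3]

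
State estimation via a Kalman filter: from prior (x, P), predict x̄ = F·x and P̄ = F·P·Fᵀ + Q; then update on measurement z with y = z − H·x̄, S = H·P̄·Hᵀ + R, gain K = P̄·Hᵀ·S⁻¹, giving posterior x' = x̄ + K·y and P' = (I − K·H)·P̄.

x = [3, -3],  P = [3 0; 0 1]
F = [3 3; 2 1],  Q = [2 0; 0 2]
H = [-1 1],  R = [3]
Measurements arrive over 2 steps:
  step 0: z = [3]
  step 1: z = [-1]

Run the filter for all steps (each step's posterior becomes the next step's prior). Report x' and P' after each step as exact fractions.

step 0: x' = [0, 3], P' = [243/14 96/7; 96/7 87/7]
step 1: x' = [-280/361, -683/361], P' = [43496/1805 32909/1805; 32909/1805 27611/1805]

step 0: x̄ = F·x = [0, 3]
step 0: P̄ = F·P·Fᵀ + Q = [38 21; 21 15]
step 0: y = z − H·x̄ = [0]
step 0: S = H·P̄·Hᵀ + R = [14]
step 0: K = P̄·Hᵀ·S⁻¹ = [-17/14; -3/7]
step 0: x' = x̄ + K·y = [0, 3]
step 0: P' = (I − K·H)·P̄ = [243/14 96/7; 96/7 87/7]
step 1: x̄ = F·x = [9, 3]
step 1: P̄ = F·P·Fᵀ + Q = [7237/14 1854/7; 1854/7 971/7]
step 1: y = z − H·x̄ = [5]
step 1: S = H·P̄·Hᵀ + R = [1805/14]
step 1: K = P̄·Hᵀ·S⁻¹ = [-3529/1805; -1766/1805]
step 1: x' = x̄ + K·y = [-280/361, -683/361]
step 1: P' = (I − K·H)·P̄ = [43496/1805 32909/1805; 32909/1805 27611/1805]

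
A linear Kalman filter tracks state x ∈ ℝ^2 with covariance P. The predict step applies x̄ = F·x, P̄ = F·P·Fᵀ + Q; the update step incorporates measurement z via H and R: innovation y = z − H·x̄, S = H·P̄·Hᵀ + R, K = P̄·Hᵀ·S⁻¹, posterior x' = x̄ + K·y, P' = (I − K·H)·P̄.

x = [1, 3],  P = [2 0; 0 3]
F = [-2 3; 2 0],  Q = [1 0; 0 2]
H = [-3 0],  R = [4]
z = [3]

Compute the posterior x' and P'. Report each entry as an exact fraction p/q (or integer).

x' = [-37/41, 154/41]
P' = [18/41 -4/41; -4/41 338/41]

x̄ = F·x = [7, 2]
P̄ = F·P·Fᵀ + Q = [36 -8; -8 10]
y = z − H·x̄ = [24]
S = H·P̄·Hᵀ + R = [328]
K = P̄·Hᵀ·S⁻¹ = [-27/82; 3/41]
x' = x̄ + K·y = [-37/41, 154/41]
P' = (I − K·H)·P̄ = [18/41 -4/41; -4/41 338/41]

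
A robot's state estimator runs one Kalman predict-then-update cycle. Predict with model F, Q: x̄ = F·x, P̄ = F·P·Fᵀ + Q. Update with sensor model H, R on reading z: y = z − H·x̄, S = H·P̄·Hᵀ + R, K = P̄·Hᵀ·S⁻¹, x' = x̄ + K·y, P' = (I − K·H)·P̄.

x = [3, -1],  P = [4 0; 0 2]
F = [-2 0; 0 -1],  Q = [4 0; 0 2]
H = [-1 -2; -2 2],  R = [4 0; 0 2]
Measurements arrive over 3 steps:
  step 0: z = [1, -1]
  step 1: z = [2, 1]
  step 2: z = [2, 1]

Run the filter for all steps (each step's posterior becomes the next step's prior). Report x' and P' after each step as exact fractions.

step 0: x̄ = F·x = [-6, 1]
step 0: P̄ = F·P·Fᵀ + Q = [20 0; 0 4]
step 0: y = z − H·x̄ = [-3, -15]
step 0: S = H·P̄·Hᵀ + R = [40 24; 24 98]
step 0: K = P̄·Hᵀ·S⁻¹ = [-125/418 -70/209; -61/209 32/209]
step 0: x' = x̄ + K·y = [-3/38, -8/19]
step 0: P' = (I − K·H)·P̄ = [130/209 60/209; 60/209 92/209]
step 1: x̄ = F·x = [3/19, 8/19]
step 1: P̄ = F·P·Fᵀ + Q = [1356/209 120/209; 120/209 510/209]
step 1: y = z − H·x̄ = [3, 9/19]
step 1: S = H·P̄·Hᵀ + R = [248/11 48/11; 48/11 6922/209]
step 1: K = P̄·Hᵀ·S⁻¹ = [-5259/19010 -3048/9505; -1029/3802 282/1901]
step 1: x' = x̄ + K·y = [-15663/19010, -1219/3802]
step 1: P' = (I − K·H)·P̄ = [5538/9505 498/1901; 498/1901 780/1901]
step 2: x̄ = F·x = [15663/9505, 1219/3802]
step 2: P̄ = F·P·Fᵀ + Q = [60172/9505 996/1901; 996/1901 4582/1901]
step 2: y = z − H·x̄ = [40768/9505, 34736/9505]
step 2: S = H·P̄·Hᵀ + R = [209752/9505 38664/9505; 38664/9505 311498/9505]
step 2: K = P̄·Hᵀ·S⁻¹ = [-231169/839590 -134414/419795; -113168/419795 62374/419795]
step 2: x' = x̄ + K·y = [-295203/419795, -245699/839590]
step 2: P' = (I − K·H)·P̄ = [243722/419795 109308/419795; 109308/419795 171682/419795]

step 0: x' = [-3/38, -8/19], P' = [130/209 60/209; 60/209 92/209]
step 1: x' = [-15663/19010, -1219/3802], P' = [5538/9505 498/1901; 498/1901 780/1901]
step 2: x' = [-295203/419795, -245699/839590], P' = [243722/419795 109308/419795; 109308/419795 171682/419795]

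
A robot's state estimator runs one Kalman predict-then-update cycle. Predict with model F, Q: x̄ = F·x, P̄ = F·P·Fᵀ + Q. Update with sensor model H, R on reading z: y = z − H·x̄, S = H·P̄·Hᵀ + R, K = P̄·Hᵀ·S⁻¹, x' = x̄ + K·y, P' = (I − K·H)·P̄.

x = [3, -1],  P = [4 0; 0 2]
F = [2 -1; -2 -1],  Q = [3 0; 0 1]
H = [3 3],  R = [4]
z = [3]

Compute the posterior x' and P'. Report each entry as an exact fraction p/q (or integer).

x̄ = F·x = [7, -5]
P̄ = F·P·Fᵀ + Q = [21 -14; -14 19]
y = z − H·x̄ = [-3]
S = H·P̄·Hᵀ + R = [112]
K = P̄·Hᵀ·S⁻¹ = [3/16; 15/112]
x' = x̄ + K·y = [103/16, -605/112]
P' = (I − K·H)·P̄ = [273/16 -269/16; -269/16 1903/112]

x' = [103/16, -605/112]
P' = [273/16 -269/16; -269/16 1903/112]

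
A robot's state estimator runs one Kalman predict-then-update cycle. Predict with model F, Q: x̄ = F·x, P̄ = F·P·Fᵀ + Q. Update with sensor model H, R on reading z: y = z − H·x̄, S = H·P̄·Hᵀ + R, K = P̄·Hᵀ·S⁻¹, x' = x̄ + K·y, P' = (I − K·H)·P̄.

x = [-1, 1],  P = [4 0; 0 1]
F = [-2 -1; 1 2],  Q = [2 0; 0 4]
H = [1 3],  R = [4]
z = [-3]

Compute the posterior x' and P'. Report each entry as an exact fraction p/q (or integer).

x̄ = F·x = [1, 1]
P̄ = F·P·Fᵀ + Q = [19 -10; -10 12]
y = z − H·x̄ = [-7]
S = H·P̄·Hᵀ + R = [71]
K = P̄·Hᵀ·S⁻¹ = [-11/71; 26/71]
x' = x̄ + K·y = [148/71, -111/71]
P' = (I − K·H)·P̄ = [1228/71 -424/71; -424/71 176/71]

x' = [148/71, -111/71]
P' = [1228/71 -424/71; -424/71 176/71]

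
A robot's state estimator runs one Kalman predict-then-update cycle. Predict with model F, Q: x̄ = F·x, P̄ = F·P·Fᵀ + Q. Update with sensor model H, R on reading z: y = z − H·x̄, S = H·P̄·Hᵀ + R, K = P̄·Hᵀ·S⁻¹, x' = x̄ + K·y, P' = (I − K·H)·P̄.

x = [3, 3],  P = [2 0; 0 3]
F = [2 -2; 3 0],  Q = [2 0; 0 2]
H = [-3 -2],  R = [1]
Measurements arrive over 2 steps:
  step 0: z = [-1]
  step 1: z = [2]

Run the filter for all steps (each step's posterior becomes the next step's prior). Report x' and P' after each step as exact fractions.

step 0: x̄ = F·x = [0, 9]
step 0: P̄ = F·P·Fᵀ + Q = [22 12; 12 20]
step 0: y = z − H·x̄ = [17]
step 0: S = H·P̄·Hᵀ + R = [423]
step 0: K = P̄·Hᵀ·S⁻¹ = [-10/47; -76/423]
step 0: x' = x̄ + K·y = [-170/47, 2515/423]
step 0: P' = (I − K·H)·P̄ = [134/47 -196/47; -196/47 2684/423]
step 1: x̄ = F·x = [-8090/423, -510/47]
step 1: P̄ = F·P·Fᵀ + Q = [30518/423 1980/47; 1980/47 1300/47]
step 1: y = z − H·x̄ = [-10868/141]
step 1: S = H·P̄·Hᵀ + R = [59525/47]
step 1: K = P̄·Hᵀ·S⁻¹ = [-42398/178575; -1708/11905]
step 1: x' = x̄ + K·y = [-147346/178575, 7402/35715]
step 1: P' = (I − K·H)·P̄ = [44902/59525 -36172/35715; -36172/35715 3788/2381]

step 0: x' = [-170/47, 2515/423], P' = [134/47 -196/47; -196/47 2684/423]
step 1: x' = [-147346/178575, 7402/35715], P' = [44902/59525 -36172/35715; -36172/35715 3788/2381]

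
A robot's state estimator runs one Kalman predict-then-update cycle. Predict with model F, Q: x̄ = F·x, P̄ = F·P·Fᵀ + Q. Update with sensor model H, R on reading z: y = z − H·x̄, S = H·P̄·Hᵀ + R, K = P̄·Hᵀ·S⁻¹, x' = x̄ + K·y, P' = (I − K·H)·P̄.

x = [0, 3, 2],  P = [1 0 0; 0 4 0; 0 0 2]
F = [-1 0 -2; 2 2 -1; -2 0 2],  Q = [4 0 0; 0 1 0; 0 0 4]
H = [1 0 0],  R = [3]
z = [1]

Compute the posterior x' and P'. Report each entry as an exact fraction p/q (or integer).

x' = [1/16, 37/8, 17/8]
P' = [39/16 3/8 -9/8; 3/8 91/4 -29/4; -9/8 -29/4 55/4]

x̄ = F·x = [-4, 4, 4]
P̄ = F·P·Fᵀ + Q = [13 2 -6; 2 23 -8; -6 -8 16]
y = z − H·x̄ = [5]
S = H·P̄·Hᵀ + R = [16]
K = P̄·Hᵀ·S⁻¹ = [13/16; 1/8; -3/8]
x' = x̄ + K·y = [1/16, 37/8, 17/8]
P' = (I − K·H)·P̄ = [39/16 3/8 -9/8; 3/8 91/4 -29/4; -9/8 -29/4 55/4]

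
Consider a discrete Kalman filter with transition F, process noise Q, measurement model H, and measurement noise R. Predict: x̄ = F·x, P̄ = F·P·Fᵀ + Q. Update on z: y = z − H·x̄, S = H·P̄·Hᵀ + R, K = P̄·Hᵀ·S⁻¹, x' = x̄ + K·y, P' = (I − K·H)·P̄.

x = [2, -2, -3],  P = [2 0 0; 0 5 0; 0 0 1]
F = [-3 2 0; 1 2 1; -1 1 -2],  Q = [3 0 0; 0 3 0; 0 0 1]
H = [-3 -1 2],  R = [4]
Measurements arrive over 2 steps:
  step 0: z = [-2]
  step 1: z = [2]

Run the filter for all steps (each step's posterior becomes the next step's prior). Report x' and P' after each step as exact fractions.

step 0: x̄ = F·x = [-10, -5, 2]
step 0: P̄ = F·P·Fᵀ + Q = [41 14 16; 14 26 6; 16 6 12]
step 0: y = z − H·x̄ = [-41]
step 0: S = H·P̄·Hᵀ + R = [315]
step 0: K = P̄·Hᵀ·S⁻¹ = [-1/3; -8/45; -2/21]
step 0: x' = x̄ + K·y = [11/3, 103/45, 124/21]
step 0: P' = (I − K·H)·P̄ = [6 -14/3 6; -14/3 722/45 2/3; 6 2/3 64/7]
step 1: x̄ = F·x = [-289/45, 4457/315, -4154/315]
step 1: P̄ = F·P·Fᵀ + Q = [7973/45 2168/45 4804/45; 2168/45 24671/315 -2372/315; 4804/45 -2372/315 28439/315]
step 1: y = z − H·x̄ = [814/35]
step 1: S = H·P̄·Hᵀ + R = [37666/35]
step 1: K = P̄·Hᵀ·S⁻¹ = [-12817/37666; -8327/37666; -2313/18833]
step 1: x' = x̄ + K·y = [-65674/4581, 41264/4581, -73496/4581]
step 1: P' = (I − K·H)·P̄ = [17819935/338994 -11112149/338994 10471561/169497; -11112149/338994 8720215/338994 -6229001/169497; 10471561/169497 -6229001/169497 12551207/169497]

step 0: x' = [11/3, 103/45, 124/21], P' = [6 -14/3 6; -14/3 722/45 2/3; 6 2/3 64/7]
step 1: x' = [-65674/4581, 41264/4581, -73496/4581], P' = [17819935/338994 -11112149/338994 10471561/169497; -11112149/338994 8720215/338994 -6229001/169497; 10471561/169497 -6229001/169497 12551207/169497]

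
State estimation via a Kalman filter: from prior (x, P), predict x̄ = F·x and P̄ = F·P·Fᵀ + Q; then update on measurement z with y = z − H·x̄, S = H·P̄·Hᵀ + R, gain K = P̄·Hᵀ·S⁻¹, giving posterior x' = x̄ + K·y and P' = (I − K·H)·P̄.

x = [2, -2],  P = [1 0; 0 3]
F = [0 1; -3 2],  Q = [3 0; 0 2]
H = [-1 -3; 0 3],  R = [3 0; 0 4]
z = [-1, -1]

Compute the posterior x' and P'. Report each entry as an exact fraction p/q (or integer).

x' = [368/283, -77/283]
P' = [722/283 -128/283; -128/283 76/283]

x̄ = F·x = [-2, -10]
P̄ = F·P·Fᵀ + Q = [6 6; 6 23]
y = z − H·x̄ = [-33, 29]
S = H·P̄·Hᵀ + R = [252 -225; -225 211]
K = P̄·Hᵀ·S⁻¹ = [-338/849 -96/283; -100/849 57/283]
x' = x̄ + K·y = [368/283, -77/283]
P' = (I − K·H)·P̄ = [722/283 -128/283; -128/283 76/283]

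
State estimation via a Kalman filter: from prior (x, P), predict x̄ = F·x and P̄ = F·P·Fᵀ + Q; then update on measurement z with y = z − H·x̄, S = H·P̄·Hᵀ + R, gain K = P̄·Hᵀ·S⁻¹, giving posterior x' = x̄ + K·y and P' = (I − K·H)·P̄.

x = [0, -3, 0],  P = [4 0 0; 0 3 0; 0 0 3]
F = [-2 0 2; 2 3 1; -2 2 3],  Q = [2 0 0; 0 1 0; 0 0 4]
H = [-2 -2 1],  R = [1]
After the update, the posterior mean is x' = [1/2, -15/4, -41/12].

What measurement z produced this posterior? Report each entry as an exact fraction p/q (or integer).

x̄ = F·x = [0, -9, -6]
P̄ = F·P·Fᵀ + Q = [30 -10 34; -10 47 11; 34 11 59]
S = H·P̄·Hᵀ + R = [108]
K = P̄·Hᵀ·S⁻¹ = [-1/18; -7/12; -31/108]
x' − x̄ = [1/2, 21/4, 31/12] = K·y
y = (KᵀK)⁻¹·Kᵀ·(x' − x̄) = [-9]
z = y + H·x̄ = [-9] + [12] = [3]

z = [3]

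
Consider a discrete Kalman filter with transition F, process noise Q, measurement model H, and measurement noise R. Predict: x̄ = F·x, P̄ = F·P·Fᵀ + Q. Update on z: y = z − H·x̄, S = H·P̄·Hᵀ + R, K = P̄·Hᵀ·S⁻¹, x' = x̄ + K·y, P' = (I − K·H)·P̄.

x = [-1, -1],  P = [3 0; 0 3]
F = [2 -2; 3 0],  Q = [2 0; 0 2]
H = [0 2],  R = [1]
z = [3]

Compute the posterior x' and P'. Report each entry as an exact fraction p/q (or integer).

x̄ = F·x = [0, -3]
P̄ = F·P·Fᵀ + Q = [26 18; 18 29]
y = z − H·x̄ = [9]
S = H·P̄·Hᵀ + R = [117]
K = P̄·Hᵀ·S⁻¹ = [4/13; 58/117]
x' = x̄ + K·y = [36/13, 19/13]
P' = (I − K·H)·P̄ = [194/13 2/13; 2/13 29/117]

x' = [36/13, 19/13]
P' = [194/13 2/13; 2/13 29/117]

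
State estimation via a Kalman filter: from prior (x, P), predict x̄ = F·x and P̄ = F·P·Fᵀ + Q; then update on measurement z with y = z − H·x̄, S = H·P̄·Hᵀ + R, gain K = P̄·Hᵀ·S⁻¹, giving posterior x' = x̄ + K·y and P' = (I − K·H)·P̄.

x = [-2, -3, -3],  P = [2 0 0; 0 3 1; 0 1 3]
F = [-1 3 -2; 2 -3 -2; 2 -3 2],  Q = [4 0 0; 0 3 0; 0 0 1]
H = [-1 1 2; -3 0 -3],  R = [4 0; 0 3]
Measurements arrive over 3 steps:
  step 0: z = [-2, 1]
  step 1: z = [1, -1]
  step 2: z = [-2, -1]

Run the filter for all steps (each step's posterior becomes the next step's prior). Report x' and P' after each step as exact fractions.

step 0: x' = [16134/5251, 43021/5251, -36741/10502], P' = [19137/5251 49889/5251 -17956/5251; 49889/5251 154503/5251 -49657/5251; -17956/5251 -49657/5251 36885/10502]
step 1: x' = [303307304/339156373, 985696841/339156373, -188592150/339156373], P' = [439434152/339156373 772213484/339156373 -355333178/339156373; 772213484/339156373 2468443688/339156373 -735576168/339156373; -355333178/339156373 -735576168/339156373 377970937/339156373]
step 2: x' = [847041252438/1384826711999, -2598942731219/2769653423998, -1607418799697/5539306847996], P' = [1766275450548/1384826711999 3093625203018/1384826711999 -1423133043055/1384826711999; 3093625203018/1384826711999 9954160137631/1384826711999 -5888375968829/2769653423998; -1423133043055/1384826711999 -5888375968829/2769653423998 6063362213595/5539306847996]

step 0: x̄ = F·x = [-1, 11, -1]
step 0: P̄ = F·P·Fᵀ + Q = [33 -19 -31; -19 62 23; -31 23 36]
step 0: y = z − H·x̄ = [-12, -5]
step 0: S = H·P̄·Hᵀ + R = [497 -36; -36 66]
step 0: K = P̄·Hᵀ·S⁻¹ = [-1290/5251 -1181/5251; 1325/5251 -232/5251; 1296/5251 -973/10502]
step 0: x' = x̄ + K·y = [16134/5251, 43021/5251, -36741/10502]
step 0: P' = (I − K·H)·P̄ = [19137/5251 49889/5251 -17956/5251; 49889/5251 154503/5251 -49657/5251; -17956/5251 -49657/5251 36885/10502]
step 1: x̄ = F·x = [149670/5251, -60054/5251, -133536/5251]
step 1: P̄ = F·P·Fᵀ + Q = [1729164/5251 -870118/5251 -1541718/5251; -870118/5251 505694/5251 794637/5251; -1541718/5251 794637/5251 1399664/5251]
step 1: y = z − H·x̄ = [482047/5251, 43151/5251]
step 1: S = H·P̄·Hᵀ + R = [18940174/5251 1641105/5251; 1641105/5251 424281/5251]
step 1: K = P̄·Hᵀ·S⁻¹ = [-94471756/339156373 -84100974/339156373; 56269467/339156373 -36637316/339156373; 93924721/339156373 -22637759/339156373]
step 1: x' = x̄ + K·y = [303307304/339156373, 985696841/339156373, -188592150/339156373]
step 1: P' = (I − K·H)·P̄ = [439434152/339156373 772213484/339156373 -355333178/339156373; 772213484/339156373 2468443688/339156373 -735576168/339156373; -355333178/339156373 -735576168/339156373 377970937/339156373]
step 2: x̄ = F·x = [3030967519/339156373, -1973291615/339156373, -2727660215/339156373]
step 2: P̄ = F·P·Fᵀ + Q = [28296236984/339156373 -13922390036/339156373 -24351738836/339156373; -13922390036/339156373 11252272267/339156373 13195284244/339156373; -24351738836/339156373 13195284244/339156373 22542456705/339156373]
step 2: y = z − H·x̄ = [9781266818/339156373, 570765539/339156373]
step 2: S = H·P̄·Hᵀ + R = [309107833955/339156373 24870504606/339156373; 24870504606/339156373 20234413272/339156373]
step 2: K = P̄·Hᵀ·S⁻¹ = [-379729083410/1384826711999 -343142407493/1384826711999; 243039741446/1384826711999 -298874437207/2769653423998; 755313082719/2769653423998 -370830041375/5539306847996]
step 2: x' = x̄ + K·y = [847041252438/1384826711999, -2598942731219/2769653423998, -1607418799697/5539306847996]
step 2: P' = (I − K·H)·P̄ = [1766275450548/1384826711999 3093625203018/1384826711999 -1423133043055/1384826711999; 3093625203018/1384826711999 9954160137631/1384826711999 -5888375968829/2769653423998; -1423133043055/1384826711999 -5888375968829/2769653423998 6063362213595/5539306847996]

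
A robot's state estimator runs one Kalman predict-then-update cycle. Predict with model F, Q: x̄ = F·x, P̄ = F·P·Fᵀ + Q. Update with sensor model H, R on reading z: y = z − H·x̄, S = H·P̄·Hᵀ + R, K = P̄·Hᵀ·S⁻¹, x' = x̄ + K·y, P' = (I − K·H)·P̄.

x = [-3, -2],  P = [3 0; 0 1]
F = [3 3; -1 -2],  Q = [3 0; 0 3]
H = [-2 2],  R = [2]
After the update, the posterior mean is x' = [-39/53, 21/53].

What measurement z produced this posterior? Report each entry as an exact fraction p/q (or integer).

x̄ = F·x = [-15, 7]
P̄ = F·P·Fᵀ + Q = [39 -15; -15 10]
S = H·P̄·Hᵀ + R = [318]
K = P̄·Hᵀ·S⁻¹ = [-18/53; 25/159]
x' − x̄ = [756/53, -350/53] = K·y
y = (KᵀK)⁻¹·Kᵀ·(x' − x̄) = [-42]
z = y + H·x̄ = [-42] + [44] = [2]

z = [2]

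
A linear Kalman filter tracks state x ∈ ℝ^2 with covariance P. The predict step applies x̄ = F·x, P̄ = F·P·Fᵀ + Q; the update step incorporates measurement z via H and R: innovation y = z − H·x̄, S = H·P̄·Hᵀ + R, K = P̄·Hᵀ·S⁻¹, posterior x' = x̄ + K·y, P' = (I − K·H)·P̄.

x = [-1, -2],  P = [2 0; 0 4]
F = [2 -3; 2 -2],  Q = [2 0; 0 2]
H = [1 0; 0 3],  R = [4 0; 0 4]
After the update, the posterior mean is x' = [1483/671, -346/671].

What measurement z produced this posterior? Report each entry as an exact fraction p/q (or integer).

z = [3, -2]

x̄ = F·x = [4, 2]
P̄ = F·P·Fᵀ + Q = [46 32; 32 26]
S = H·P̄·Hᵀ + R = [50 96; 96 238]
K = P̄·Hᵀ·S⁻¹ = [433/671 96/671; 32/671 207/671]
x' − x̄ = [-1201/671, -1688/671] = K·y
y = (KᵀK)⁻¹·Kᵀ·(x' − x̄) = [-1, -8]
z = y + H·x̄ = [-1, -8] + [4, 6] = [3, -2]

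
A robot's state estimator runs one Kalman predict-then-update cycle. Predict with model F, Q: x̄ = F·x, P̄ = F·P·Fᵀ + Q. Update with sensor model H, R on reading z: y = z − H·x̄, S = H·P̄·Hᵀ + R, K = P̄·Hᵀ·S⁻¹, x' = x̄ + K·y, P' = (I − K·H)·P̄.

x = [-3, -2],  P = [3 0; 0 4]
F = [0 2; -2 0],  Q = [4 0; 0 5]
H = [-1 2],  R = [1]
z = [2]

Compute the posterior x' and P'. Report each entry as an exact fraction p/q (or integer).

x' = [-76/89, 58/89]
P' = [1380/89 680/89; 680/89 357/89]

x̄ = F·x = [-4, 6]
P̄ = F·P·Fᵀ + Q = [20 0; 0 17]
y = z − H·x̄ = [-14]
S = H·P̄·Hᵀ + R = [89]
K = P̄·Hᵀ·S⁻¹ = [-20/89; 34/89]
x' = x̄ + K·y = [-76/89, 58/89]
P' = (I − K·H)·P̄ = [1380/89 680/89; 680/89 357/89]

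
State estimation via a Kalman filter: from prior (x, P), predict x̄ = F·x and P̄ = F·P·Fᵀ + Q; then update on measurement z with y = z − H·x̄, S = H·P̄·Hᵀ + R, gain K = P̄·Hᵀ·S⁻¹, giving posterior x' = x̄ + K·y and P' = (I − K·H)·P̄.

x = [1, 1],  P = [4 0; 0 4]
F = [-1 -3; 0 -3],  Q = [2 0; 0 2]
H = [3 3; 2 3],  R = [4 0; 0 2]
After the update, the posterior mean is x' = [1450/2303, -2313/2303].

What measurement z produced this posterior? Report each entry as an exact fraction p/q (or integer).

x̄ = F·x = [-4, -3]
P̄ = F·P·Fᵀ + Q = [42 36; 36 38]
S = H·P̄·Hᵀ + R = [1372 1134; 1134 944]
K = P̄·Hᵀ·S⁻¹ = [792/2303 -69/329; -339/2303 123/329]
x' − x̄ = [10662/2303, 4596/2303] = K·y
y = (KᵀK)⁻¹·Kᵀ·(x' − x̄) = [22, 14]
z = y + H·x̄ = [22, 14] + [-21, -17] = [1, -3]

z = [1, -3]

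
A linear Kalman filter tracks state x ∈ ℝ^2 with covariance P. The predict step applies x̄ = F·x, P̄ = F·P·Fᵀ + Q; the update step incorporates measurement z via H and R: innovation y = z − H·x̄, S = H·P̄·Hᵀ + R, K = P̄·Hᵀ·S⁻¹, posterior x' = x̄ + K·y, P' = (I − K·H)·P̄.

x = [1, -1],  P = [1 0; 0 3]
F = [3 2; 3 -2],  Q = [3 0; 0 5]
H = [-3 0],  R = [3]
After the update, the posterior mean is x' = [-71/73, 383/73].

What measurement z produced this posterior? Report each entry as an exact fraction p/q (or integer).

z = [3]

x̄ = F·x = [1, 5]
P̄ = F·P·Fᵀ + Q = [24 -3; -3 26]
S = H·P̄·Hᵀ + R = [219]
K = P̄·Hᵀ·S⁻¹ = [-24/73; 3/73]
x' − x̄ = [-144/73, 18/73] = K·y
y = (KᵀK)⁻¹·Kᵀ·(x' − x̄) = [6]
z = y + H·x̄ = [6] + [-3] = [3]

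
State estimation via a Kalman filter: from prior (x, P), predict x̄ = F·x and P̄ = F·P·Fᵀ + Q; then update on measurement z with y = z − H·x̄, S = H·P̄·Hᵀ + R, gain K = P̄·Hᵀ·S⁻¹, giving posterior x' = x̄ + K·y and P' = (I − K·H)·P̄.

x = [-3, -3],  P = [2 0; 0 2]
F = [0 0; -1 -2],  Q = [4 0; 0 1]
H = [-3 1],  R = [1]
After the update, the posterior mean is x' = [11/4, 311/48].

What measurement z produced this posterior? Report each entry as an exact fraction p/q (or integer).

z = [-2]

x̄ = F·x = [0, 9]
P̄ = F·P·Fᵀ + Q = [4 0; 0 11]
S = H·P̄·Hᵀ + R = [48]
K = P̄·Hᵀ·S⁻¹ = [-1/4; 11/48]
x' − x̄ = [11/4, -121/48] = K·y
y = (KᵀK)⁻¹·Kᵀ·(x' − x̄) = [-11]
z = y + H·x̄ = [-11] + [9] = [-2]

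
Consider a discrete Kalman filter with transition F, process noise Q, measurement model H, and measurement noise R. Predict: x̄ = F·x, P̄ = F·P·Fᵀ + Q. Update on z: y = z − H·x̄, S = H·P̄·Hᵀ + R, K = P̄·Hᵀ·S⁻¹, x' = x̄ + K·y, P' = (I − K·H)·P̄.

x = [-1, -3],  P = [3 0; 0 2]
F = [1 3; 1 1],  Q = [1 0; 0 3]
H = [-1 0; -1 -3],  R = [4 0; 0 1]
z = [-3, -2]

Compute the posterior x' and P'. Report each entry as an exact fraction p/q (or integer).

x̄ = F·x = [-10, -4]
P̄ = F·P·Fᵀ + Q = [22 9; 9 8]
y = z − H·x̄ = [-13, -24]
S = H·P̄·Hᵀ + R = [26 49; 49 149]
K = P̄·Hᵀ·S⁻¹ = [-877/1473 -196/1473; 92/491 -139/491]
x' = x̄ + K·y = [1375/1473, 176/491]
P' = (I − K·H)·P̄ = [3508/1473 -368/491; -368/491 169/491]

x' = [1375/1473, 176/491]
P' = [3508/1473 -368/491; -368/491 169/491]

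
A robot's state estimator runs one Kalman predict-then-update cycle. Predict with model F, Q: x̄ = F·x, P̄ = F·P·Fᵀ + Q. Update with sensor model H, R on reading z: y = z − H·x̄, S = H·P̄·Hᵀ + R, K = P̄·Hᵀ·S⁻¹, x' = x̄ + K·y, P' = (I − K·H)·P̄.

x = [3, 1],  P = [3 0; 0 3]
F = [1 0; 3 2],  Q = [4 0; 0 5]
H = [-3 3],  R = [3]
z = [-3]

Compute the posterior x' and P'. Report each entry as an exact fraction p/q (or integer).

x̄ = F·x = [3, 11]
P̄ = F·P·Fᵀ + Q = [7 9; 9 44]
y = z − H·x̄ = [-27]
S = H·P̄·Hᵀ + R = [300]
K = P̄·Hᵀ·S⁻¹ = [1/50; 7/20]
x' = x̄ + K·y = [123/50, 31/20]
P' = (I − K·H)·P̄ = [172/25 69/10; 69/10 29/4]

x' = [123/50, 31/20]
P' = [172/25 69/10; 69/10 29/4]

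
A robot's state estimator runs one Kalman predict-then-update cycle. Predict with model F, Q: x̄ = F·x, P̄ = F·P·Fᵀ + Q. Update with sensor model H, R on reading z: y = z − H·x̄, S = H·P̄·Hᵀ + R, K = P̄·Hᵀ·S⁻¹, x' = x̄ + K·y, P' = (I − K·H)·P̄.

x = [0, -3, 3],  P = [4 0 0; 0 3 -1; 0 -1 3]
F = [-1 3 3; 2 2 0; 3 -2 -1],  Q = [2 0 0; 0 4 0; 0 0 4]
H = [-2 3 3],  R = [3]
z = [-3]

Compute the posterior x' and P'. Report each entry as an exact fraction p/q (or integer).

x̄ = F·x = [0, -6, 3]
P̄ = F·P·Fᵀ + Q = [42 4 -30; 4 32 14; -30 14 51]
y = z − H·x̄ = [6]
S = H·P̄·Hᵀ + R = [1482]
K = P̄·Hᵀ·S⁻¹ = [-27/247; 5/57; 85/494]
x' = x̄ + K·y = [-162/247, -104/19, 996/247]
P' = (I − K·H)·P̄ = [6000/247 346/19 -525/247; 346/19 1174/57 -159/19; -525/247 -159/19 3519/494]

x' = [-162/247, -104/19, 996/247]
P' = [6000/247 346/19 -525/247; 346/19 1174/57 -159/19; -525/247 -159/19 3519/494]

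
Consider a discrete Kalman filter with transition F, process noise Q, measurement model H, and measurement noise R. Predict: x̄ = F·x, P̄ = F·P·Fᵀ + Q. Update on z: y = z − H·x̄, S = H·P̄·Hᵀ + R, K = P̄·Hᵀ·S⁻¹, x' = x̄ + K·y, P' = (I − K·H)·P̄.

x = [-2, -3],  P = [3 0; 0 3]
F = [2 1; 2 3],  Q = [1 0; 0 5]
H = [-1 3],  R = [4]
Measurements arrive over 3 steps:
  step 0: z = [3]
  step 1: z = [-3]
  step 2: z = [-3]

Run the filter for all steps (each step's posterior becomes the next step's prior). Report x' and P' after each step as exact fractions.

step 0: x̄ = F·x = [-7, -13]
step 0: P̄ = F·P·Fᵀ + Q = [16 21; 21 44]
step 0: y = z − H·x̄ = [35]
step 0: S = H·P̄·Hᵀ + R = [290]
step 0: K = P̄·Hᵀ·S⁻¹ = [47/290; 111/290]
step 0: x' = x̄ + K·y = [-77/58, 23/58]
step 0: P' = (I − K·H)·P̄ = [2431/290 873/290; 873/290 439/290]
step 1: x̄ = F·x = [-131/58, -85/58]
step 1: P̄ = F·P·Fᵀ + Q = [2789/58 3605/58; 3605/58 25601/290]
step 1: y = z − H·x̄ = [-25/29]
step 1: S = H·P̄·Hᵀ + R = [68682/145]
step 1: K = P̄·Hᵀ·S⁻¹ = [20065/68682; 29389/68682]
step 1: x' = x̄ + K·y = [-86212/34341, -62995/34341]
step 1: P' = (I − K·H)·P̄ = [263038/34341 101056/34341; 101056/34341 53278/34341]
step 2: x̄ = F·x = [-78473/11447, -361409/34341]
step 2: P̄ = F·P·Fᵀ + Q = [514665/11447 673478/11447; 673478/11447 2916031/34341]
step 2: y = z − H·x̄ = [248595/11447]
step 2: S = H·P̄·Hᵀ + R = [5267678/11447]
step 2: K = P̄·Hᵀ·S⁻¹ = [1505769/5267678; 2242553/5267678]
step 2: x' = x̄ + K·y = [-3410837/5267678, -20208251/15803034]
step 2: P' = (I − K·H)·P̄ = [38765547/5267678 14929541/5267678; 14929541/5267678 23899753/15803034]

step 0: x' = [-77/58, 23/58], P' = [2431/290 873/290; 873/290 439/290]
step 1: x' = [-86212/34341, -62995/34341], P' = [263038/34341 101056/34341; 101056/34341 53278/34341]
step 2: x' = [-3410837/5267678, -20208251/15803034], P' = [38765547/5267678 14929541/5267678; 14929541/5267678 23899753/15803034]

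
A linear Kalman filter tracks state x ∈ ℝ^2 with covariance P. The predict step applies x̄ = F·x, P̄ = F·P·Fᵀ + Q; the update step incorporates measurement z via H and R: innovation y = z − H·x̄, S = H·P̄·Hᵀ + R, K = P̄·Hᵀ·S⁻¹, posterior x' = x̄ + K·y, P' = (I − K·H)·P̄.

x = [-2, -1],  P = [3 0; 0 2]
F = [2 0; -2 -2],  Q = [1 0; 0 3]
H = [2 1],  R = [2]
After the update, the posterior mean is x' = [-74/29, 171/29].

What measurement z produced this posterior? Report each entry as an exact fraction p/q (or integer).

x̄ = F·x = [-4, 6]
P̄ = F·P·Fᵀ + Q = [13 -12; -12 23]
S = H·P̄·Hᵀ + R = [29]
K = P̄·Hᵀ·S⁻¹ = [14/29; -1/29]
x' − x̄ = [42/29, -3/29] = K·y
y = (KᵀK)⁻¹·Kᵀ·(x' − x̄) = [3]
z = y + H·x̄ = [3] + [-2] = [1]

z = [1]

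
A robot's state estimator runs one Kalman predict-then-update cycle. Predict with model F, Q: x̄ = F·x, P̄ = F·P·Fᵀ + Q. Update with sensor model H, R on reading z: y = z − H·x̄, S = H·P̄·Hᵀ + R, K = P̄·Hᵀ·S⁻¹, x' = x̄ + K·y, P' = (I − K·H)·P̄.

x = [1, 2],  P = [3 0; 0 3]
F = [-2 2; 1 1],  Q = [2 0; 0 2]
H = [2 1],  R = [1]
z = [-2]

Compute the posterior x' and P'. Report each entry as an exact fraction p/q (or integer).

x' = [-242/113, 267/113]
P' = [234/113 -416/113; -416/113 840/113]

x̄ = F·x = [2, 3]
P̄ = F·P·Fᵀ + Q = [26 0; 0 8]
y = z − H·x̄ = [-9]
S = H·P̄·Hᵀ + R = [113]
K = P̄·Hᵀ·S⁻¹ = [52/113; 8/113]
x' = x̄ + K·y = [-242/113, 267/113]
P' = (I − K·H)·P̄ = [234/113 -416/113; -416/113 840/113]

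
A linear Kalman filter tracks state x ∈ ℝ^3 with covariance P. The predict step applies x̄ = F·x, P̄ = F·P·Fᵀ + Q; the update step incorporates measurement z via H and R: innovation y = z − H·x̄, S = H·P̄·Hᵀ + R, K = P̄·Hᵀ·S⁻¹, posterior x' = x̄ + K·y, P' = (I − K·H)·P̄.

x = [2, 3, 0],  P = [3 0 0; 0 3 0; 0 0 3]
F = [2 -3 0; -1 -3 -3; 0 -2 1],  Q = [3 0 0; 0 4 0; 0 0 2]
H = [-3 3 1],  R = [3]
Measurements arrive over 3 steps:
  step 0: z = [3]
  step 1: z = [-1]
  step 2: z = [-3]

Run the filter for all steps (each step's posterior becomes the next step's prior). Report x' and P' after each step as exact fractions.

step 0: x' = [-758/103, -2182/515, -672/103], P' = [3921/103 3324/103 1764/103; 3324/103 14774/515 1185/103; 1764/103 1185/103 1731/103]
step 1: x' = [-7753617/1431347, -4966279/1431347, -9727492/1431347], P' = [29016210/1431347 15896556/1431347 39473421/1431347; 15896556/1431347 10910231/1431347 16406394/1431347; 39473421/1431347 16406394/1431347 69494697/1431347]
step 2: x' = [5470839775/2286733231, 910460042/2286733231, 6901854050/2286733231], P' = [61577610807/4573466462 37064380509/4573466462 73197777885/4573466462; 37064380509/4573466462 28886594135/4573466462 28879776969/4573466462; 73197777885/4573466462 28879776969/4573466462 132605115525/4573466462]

step 0: x̄ = F·x = [-5, -11, -6]
step 0: P̄ = F·P·Fᵀ + Q = [42 21 18; 21 61 9; 18 9 17]
step 0: y = z − H·x̄ = [27]
step 0: S = H·P̄·Hᵀ + R = [515]
step 0: K = P̄·Hᵀ·S⁻¹ = [-9/103; 129/515; -2/103]
step 0: x' = x̄ + K·y = [-758/103, -2182/515, -672/103]
step 0: P' = (I − K·H)·P̄ = [3921/103 3324/103 1764/103; 3324/103 14774/515 1185/103; 1764/103 1185/103 1731/103]
step 1: x̄ = F·x = [-1034/515, 20416/515, 1004/515]
step 1: P̄ = F·P·Fᵀ + Q = [13491/515 44301/515 22029/515; 44301/515 491816/515 104874/515; 22029/515 104874/515 45081/515]
step 1: y = z − H·x̄ = [-65869/515]
step 1: S = H·P̄·Hᵀ + R = [4294041/515]
step 1: K = P̄·Hᵀ·S⁻¹ = [38153/1431347; 482473/1431347; 97872/1431347]
step 1: x' = x̄ + K·y = [-7753617/1431347, -4966279/1431347, -9727492/1431347]
step 1: P' = (I − K·H)·P̄ = [29016210/1431347 15896556/1431347 39473421/1431347; 15896556/1431347 10910231/1431347 16406394/1431347; 39473421/1431347 16406394/1431347 69494697/1431347]
step 2: x̄ = F·x = [-608397/1431347, 51834930/1431347, 205066/1431347]
step 2: P̄ = F·P·Fᵀ + Q = [27792288/1431347 -96712989/1431347 31602822/1431347; -96712989/1431347 1385920904/1431347 -101483832/1431347; 31602822/1431347 -101483832/1431347 50372739/1431347]
step 2: y = z − H·x̄ = [-161829088/1431347]
step 2: S = H·P̄·Hᵀ + R = [13720399386/1431347]
step 2: K = P̄·Hᵀ·S⁻¹ = [-113971003/4573466462; 1448805949/4573466462; -116295741/4573466462]
step 2: x' = x̄ + K·y = [5470839775/2286733231, 910460042/2286733231, 6901854050/2286733231]
step 2: P' = (I − K·H)·P̄ = [61577610807/4573466462 37064380509/4573466462 73197777885/4573466462; 37064380509/4573466462 28886594135/4573466462 28879776969/4573466462; 73197777885/4573466462 28879776969/4573466462 132605115525/4573466462]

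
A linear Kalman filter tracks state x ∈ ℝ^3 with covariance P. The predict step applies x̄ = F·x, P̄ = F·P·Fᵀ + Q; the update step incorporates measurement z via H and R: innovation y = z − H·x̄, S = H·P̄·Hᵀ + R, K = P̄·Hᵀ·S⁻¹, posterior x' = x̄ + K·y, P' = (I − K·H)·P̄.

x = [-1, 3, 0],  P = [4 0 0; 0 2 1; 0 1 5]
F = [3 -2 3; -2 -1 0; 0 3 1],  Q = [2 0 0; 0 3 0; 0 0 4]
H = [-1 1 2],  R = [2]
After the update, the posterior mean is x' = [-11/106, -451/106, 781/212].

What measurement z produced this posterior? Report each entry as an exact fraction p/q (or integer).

x̄ = F·x = [-9, -1, 9]
P̄ = F·P·Fᵀ + Q = [79 -23 10; -23 21 -7; 10 -7 33]
S = H·P̄·Hᵀ + R = [212]
K = P̄·Hᵀ·S⁻¹ = [-41/106; 15/106; 49/212]
x' − x̄ = [943/106, -345/106, -1127/212] = K·y
y = (KᵀK)⁻¹·Kᵀ·(x' − x̄) = [-23]
z = y + H·x̄ = [-23] + [26] = [3]

z = [3]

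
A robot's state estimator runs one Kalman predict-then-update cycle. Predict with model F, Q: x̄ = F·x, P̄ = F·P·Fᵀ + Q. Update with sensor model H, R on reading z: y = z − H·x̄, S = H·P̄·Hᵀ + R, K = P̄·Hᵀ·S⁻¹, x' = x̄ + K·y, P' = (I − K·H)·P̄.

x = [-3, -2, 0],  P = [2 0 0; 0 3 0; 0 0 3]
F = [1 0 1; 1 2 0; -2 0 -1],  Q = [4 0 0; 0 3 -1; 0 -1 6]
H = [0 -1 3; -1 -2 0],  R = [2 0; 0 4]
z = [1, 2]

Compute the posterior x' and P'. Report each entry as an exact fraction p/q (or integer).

x' = [132/10409, -12359/10409, -96/10409]
P' = [64488/10409 -30994/10409 -10942/10409; -30994/10409 24473/10409 8347/10409; -10942/10409 8347/10409 5119/10409]

x̄ = F·x = [-3, -7, 6]
P̄ = F·P·Fᵀ + Q = [9 2 -7; 2 17 -5; -7 -5 17]
y = z − H·x̄ = [-24, -15]
S = H·P̄·Hᵀ + R = [202 87; 87 89]
K = P̄·Hᵀ·S⁻¹ = [-916/10409 -625/10409; 284/10409 -4488/10409; 3505/10409 -1438/10409]
x' = x̄ + K·y = [132/10409, -12359/10409, -96/10409]
P' = (I − K·H)·P̄ = [64488/10409 -30994/10409 -10942/10409; -30994/10409 24473/10409 8347/10409; -10942/10409 8347/10409 5119/10409]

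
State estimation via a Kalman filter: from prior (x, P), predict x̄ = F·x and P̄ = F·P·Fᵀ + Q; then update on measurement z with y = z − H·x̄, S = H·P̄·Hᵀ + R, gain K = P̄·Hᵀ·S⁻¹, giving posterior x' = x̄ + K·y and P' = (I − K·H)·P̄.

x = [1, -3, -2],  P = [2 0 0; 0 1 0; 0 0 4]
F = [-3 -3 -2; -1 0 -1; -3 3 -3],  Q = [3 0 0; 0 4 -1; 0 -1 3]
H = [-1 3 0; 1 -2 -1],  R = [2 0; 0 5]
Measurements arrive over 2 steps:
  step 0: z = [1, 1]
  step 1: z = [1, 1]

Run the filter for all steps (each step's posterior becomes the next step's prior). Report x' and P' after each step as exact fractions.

step 0: x' = [15011/1323, 772/189, 5/3], P' = [50719/1323 2357/189 46/3; 2357/189 115/27 14/3; 46/3 14/3 11]
step 1: x' = [-272984739/11485339, -85899572/11485339, -114808844/11485339], P' = [1836841834/11485339 595176800/11485339 763259874/11485339; 595176800/11485339 195157812/11485339 243871086/11485339; 763259874/11485339 243871086/11485339 369634542/11485339]

step 0: x̄ = F·x = [10, 1, -6]
step 0: P̄ = F·P·Fᵀ + Q = [46 14 33; 14 10 17; 33 17 66]
step 0: y = z − H·x̄ = [8, -13]
step 0: S = H·P̄·Hᵀ + R = [54 -54; -54 103]
step 0: K = P̄·Hᵀ·S⁻¹ = [-611/1323 -19/49; 29/189 -1/7; -2/3 -1]
step 0: x' = x̄ + K·y = [15011/1323, 772/189, 5/3]
step 0: P' = (I − K·H)·P̄ = [50719/1323 2357/189 46/3; 2357/189 115/27 14/3; 46/3 14/3 11]
step 1: x̄ = F·x = [-7295/147, -17216/1323, -11812/441]
step 1: P̄ = F·P·Fᵀ + Q = [43847/49 38968/147 30218/49; 38968/147 111136/1323 82730/441; 30218/49 82730/441 66574/147]
step 1: y = z − H·x̄ = [-604/63, -2890/1323]
step 1: S = H·P̄·Hᵀ + R = [187/3 -1229/63; -1229/63 192334/1323]
step 1: K = P̄·Hᵀ·S⁻¹ = [-25655717/11485339 -23354328/11485339; -4851682/11485339 -7801982/11485339; -15823308/11485339 -18823368/11485339]
step 1: x' = x̄ + K·y = [-272984739/11485339, -85899572/11485339, -114808844/11485339]
step 1: P' = (I − K·H)·P̄ = [1836841834/11485339 595176800/11485339 763259874/11485339; 595176800/11485339 195157812/11485339 243871086/11485339; 763259874/11485339 243871086/11485339 369634542/11485339]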